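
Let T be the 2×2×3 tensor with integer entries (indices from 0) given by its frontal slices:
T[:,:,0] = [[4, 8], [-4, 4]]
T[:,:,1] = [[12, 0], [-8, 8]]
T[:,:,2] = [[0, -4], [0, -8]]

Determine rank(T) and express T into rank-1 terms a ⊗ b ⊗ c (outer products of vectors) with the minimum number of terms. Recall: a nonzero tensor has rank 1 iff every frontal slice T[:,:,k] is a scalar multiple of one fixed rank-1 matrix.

Lower bound: the mode-3 unfolding of T (rows indexed by k, columns by (i,j) = (0,0), (0,1), (1,0), (1,1)) is [[4, 8, -4, 4], [12, 0, -8, 8], [0, -4, 0, -8]].
There the 3×3 minor on rows k ∈ {0, 1, 2}, columns (i,j) ∈ {(0,0), (0,1), (1,0)} is det [[4, 8, -4], [12, 0, -8], [0, -4, 0]] = 64 ≠ 0, so this unfolding has rank ≥ 3; CP rank is at least every unfolding rank, so rank(T) ≥ 3. (This is only a lower bound: in general the CP rank may exceed every unfolding rank, so we still need to exhibit 3 rank-1 terms summing to T.)
Upper bound: T is a sum of 3 rank-1 terms, T = [1, -1] ⊗ [1, 1] ⊗ [4, 4, 0] + [1, 2] ⊗ [0, 1] ⊗ [4, 4, -4] + [2, -1] ⊗ [1, -1] ⊗ [0, 4, 0] (written with every a and b primitive with positive leading entry and the scale carried by c; CP decompositions are not unique, and this one is verified by expanding entrywise), so rank(T) ≤ 3.
These bounds meet, so rank(T) = 3.
Check entry T[1,0,1] = -8: (-1)·(1)·(4) + (2)·(0)·(4) + (-1)·(1)·(4) = -8.

rank(T) = 3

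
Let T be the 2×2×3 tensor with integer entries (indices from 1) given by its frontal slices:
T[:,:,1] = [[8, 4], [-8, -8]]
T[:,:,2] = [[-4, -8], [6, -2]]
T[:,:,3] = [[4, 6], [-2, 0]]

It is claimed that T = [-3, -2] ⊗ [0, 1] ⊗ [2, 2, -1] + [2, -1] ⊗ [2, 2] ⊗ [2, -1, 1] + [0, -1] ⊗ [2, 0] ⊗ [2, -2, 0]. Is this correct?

No

Reconstruct entry (1,2,1) from the claimed factors: Σₗ aₗ[1]bₗ[2]cₗ[1] = (-3)·(1)·(2) + (2)·(2)·(2) + (0)·(0)·(2) = 2, but T[1,2,1] = 4. The claim is false.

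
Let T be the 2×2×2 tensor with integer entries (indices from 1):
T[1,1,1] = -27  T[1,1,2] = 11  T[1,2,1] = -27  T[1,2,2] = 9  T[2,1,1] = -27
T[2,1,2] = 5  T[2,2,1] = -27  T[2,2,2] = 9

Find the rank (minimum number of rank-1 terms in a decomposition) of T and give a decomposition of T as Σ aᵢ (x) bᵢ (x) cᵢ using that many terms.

Lower bound: the mode-2 unfolding of T (rows indexed by j, columns by (i,k) = (1,1), (1,2), (2,1), (2,2)) is [[-27, 11, -27, 5], [-27, 9, -27, 9]].
There the 2×2 minor on rows j ∈ {1, 2}, columns (i,k) ∈ {(1,1), (1,2)} is det [[-27, 11], [-27, 9]] = 54 ≠ 0, so this unfolding has rank ≥ 2; CP rank is at least every unfolding rank, so rank(T) ≥ 2. (Unfolding ranks only ever bound the CP rank from below — rank(T) can be strictly larger than all of them — so the matching upper bound has to come from an explicit 2-term decomposition.)
Upper bound — finding two terms. Write S_k = T[:,:,k] for the frontal slices: S₁ = [[-27, -27], [-27, -27]], S₂ = [[11, 9], [5, 9]].
If T = a₁ (x) b₁ (x) c₁ + a₂ (x) b₂ (x) c₂ then each S_k = c₁[k]·a₁b₁ᵀ + c₂[k]·a₂b₂ᵀ. S₁ and S₂ are linearly independent, so a₁b₁ᵀ and a₂b₂ᵀ must span the same plane of matrices: they are the rank-1 matrices of the form x·S₁ + y·S₂.
det(x·S₁ + y·S₂) is −162·xy + 54·y² = (-54)·(3·x − y)(y), vanishing at (x:y) = (1:3) and (1:0).
M₁ = S₁ + 3·S₂ = [[6, 0], [-12, 0]] = 6·[1, -2][1, 0]ᵀ and M₂ = S₁ = [[-27, -27], [-27, -27]] = (-27)·[1, 1][1, 1]ᵀ, so take a₁ = [1, -2], b₁ = [1, 0], a₂ = [1, 1], b₂ = [1, 1].
Each slice is an integer combination of E₁ = a₁b₁ᵀ and E₂ = a₂b₂ᵀ: S₁ = −27·E₂, S₂ = 2·E₁ + 9·E₂; reading off coefficients, c₁ = [0, 2] and c₂ = [-27, 9].
Hence T = [1, -2] (x) [1, 0] (x) [0, 2] + [1, 1] (x) [1, 1] (x) [-27, 9], so rank(T) ≤ 2.
These bounds meet, so rank(T) = 2.

rank(T) = 2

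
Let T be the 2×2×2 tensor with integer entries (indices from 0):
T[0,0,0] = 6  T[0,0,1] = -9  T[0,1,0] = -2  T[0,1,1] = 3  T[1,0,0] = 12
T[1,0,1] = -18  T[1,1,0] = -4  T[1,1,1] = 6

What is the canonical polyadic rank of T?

1

Lower bound: T ≠ 0 (e.g. T[0,0,0] = 6), so rank(T) ≥ 1.
Upper bound: if T = a (x) b (x) c then every fibre of T is a multiple of the corresponding factor, so read the factors off the fibres through the nonzero entry T[0,0,0] = 6.
The mode-1 fibre T[:,0,0] = [6, 12] gives a = [1, 2] (primitive direction); the mode-2 fibre T[0,:,0] = [6, -2] gives b = [3, -1]; then c[k] = T[0,0,k] / (a[0]·b[0]) = [6, -9] / 3 = [2, -3].
Expanding [1, 2] (x) [3, -1] (x) [2, -3] reproduces all 8 entries of T, so T = [1, 2] (x) [3, -1] (x) [2, -3] and rank(T) ≤ 1.
These bounds meet, so rank(T) = 1.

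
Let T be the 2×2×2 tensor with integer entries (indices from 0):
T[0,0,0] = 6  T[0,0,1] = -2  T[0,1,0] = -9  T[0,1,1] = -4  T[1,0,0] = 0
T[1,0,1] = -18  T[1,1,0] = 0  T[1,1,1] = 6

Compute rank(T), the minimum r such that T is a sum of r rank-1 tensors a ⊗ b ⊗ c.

2

Lower bound: the mode-2 unfolding of T (rows indexed by j, columns by (i,k) = (0,0), (0,1), (1,0), (1,1)) is [[6, -2, 0, -18], [-9, -4, 0, 6]].
There the 2×2 minor on rows j ∈ {0, 1}, columns (i,k) ∈ {(0,0), (0,1)} is det [[6, -2], [-9, -4]] = -42 ≠ 0, so this unfolding has rank ≥ 2; CP rank is at least every unfolding rank, so rank(T) ≥ 2. (Unfolding ranks only ever bound the CP rank from below — rank(T) can be strictly larger than all of them — so the matching upper bound has to come from an explicit 2-term decomposition.)
Upper bound — finding two terms. Write S_k = T[:,:,k] for the frontal slices: S₀ = [[6, -9], [0, 0]], S₁ = [[-2, -4], [-18, 6]].
If T = a₁ ⊗ b₁ ⊗ c₁ + a₂ ⊗ b₂ ⊗ c₂ then each S_k = c₁[k]·a₁b₁ᵀ + c₂[k]·a₂b₂ᵀ. S₀ and S₁ are linearly independent, so a₁b₁ᵀ and a₂b₂ᵀ must span the same plane of matrices: they are the rank-1 matrices of the form x·S₀ + y·S₁.
det(x·S₀ + y·S₁) is −126·xy − 84·y² = (-42)·(3·x + 2·y)(y), vanishing at (x:y) = (2:-3) and (1:0).
M₁ = 2·S₀ − 3·S₁ = [[18, -6], [54, -18]] = 6·[1, 3][3, -1]ᵀ and M₂ = S₀ = [[6, -9], [0, 0]] = 3·[1, 0][2, -3]ᵀ, so take a₁ = [1, 3], b₁ = [3, -1], a₂ = [1, 0], b₂ = [2, -3].
Each slice is an integer combination of E₁ = a₁b₁ᵀ and E₂ = a₂b₂ᵀ: S₀ = 3·E₂, S₁ = −2·E₁ + 2·E₂; reading off coefficients, c₁ = [0, -2] and c₂ = [3, 2].
Hence T = [1, 3] ⊗ [3, -1] ⊗ [0, -2] + [1, 0] ⊗ [2, -3] ⊗ [3, 2], so rank(T) ≤ 2.
These bounds meet, so rank(T) = 2.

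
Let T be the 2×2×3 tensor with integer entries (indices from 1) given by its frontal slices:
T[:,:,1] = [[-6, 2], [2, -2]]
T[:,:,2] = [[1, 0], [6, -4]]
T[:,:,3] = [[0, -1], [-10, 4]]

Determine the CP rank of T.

3

Lower bound: the mode-3 unfolding of T (rows indexed by k, columns by (i,j) = (1,1), (1,2), (2,1), (2,2)) is [[-6, 2, 2, -2], [1, 0, 6, -4], [0, -1, -10, 4]].
There the 3×3 minor on rows k ∈ {1, 2, 3}, columns (i,j) ∈ {(1,1), (1,2), (2,1)} is det [[-6, 2, 2], [1, 0, 6], [0, -1, -10]] = -18 ≠ 0, so this unfolding has rank ≥ 3; CP rank is at least every unfolding rank, so rank(T) ≥ 3. (This is only a lower bound: in general the CP rank may exceed every unfolding rank, so we still need to exhibit 3 rank-1 terms summing to T.)
Upper bound: T is a sum of 3 rank-1 terms, T = (0, 1) ⊗ (1, -1) ⊗ (-2, 4, -2) + (1, -2) ⊗ (2, -1) ⊗ (-2, 0, 1) + (1, 2) ⊗ (1, 0) ⊗ (-2, 1, -2) (written with every a and b primitive with positive leading entry and the scale carried by c; CP decompositions are not unique, and this one is verified by expanding entrywise), so rank(T) ≤ 3.
These bounds meet, so rank(T) = 3.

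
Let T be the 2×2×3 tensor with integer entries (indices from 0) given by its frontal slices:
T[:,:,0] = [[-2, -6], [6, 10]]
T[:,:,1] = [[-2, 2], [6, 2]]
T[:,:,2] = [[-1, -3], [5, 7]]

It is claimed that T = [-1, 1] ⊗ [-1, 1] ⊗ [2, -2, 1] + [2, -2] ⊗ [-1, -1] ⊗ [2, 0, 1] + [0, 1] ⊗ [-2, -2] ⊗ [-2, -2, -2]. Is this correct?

Yes

Reconstruct entrywise from the claimed factors. For example, T[1,0,2] = 5 and Σₗ aₗ[1]bₗ[0]cₗ[2] = (1)·(-1)·(1) + (-2)·(-1)·(1) + (1)·(-2)·(-2) = 5; checking all 12 entries, every one matches. The claim holds.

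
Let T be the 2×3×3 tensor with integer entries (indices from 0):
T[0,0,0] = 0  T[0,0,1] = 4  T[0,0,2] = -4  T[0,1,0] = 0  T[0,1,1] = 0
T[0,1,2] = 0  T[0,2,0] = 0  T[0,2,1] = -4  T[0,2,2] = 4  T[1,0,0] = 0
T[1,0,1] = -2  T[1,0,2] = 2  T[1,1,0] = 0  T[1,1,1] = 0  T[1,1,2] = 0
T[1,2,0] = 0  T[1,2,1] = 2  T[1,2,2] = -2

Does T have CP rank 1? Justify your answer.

Yes

If T = a ∘ b ∘ c then every fibre of T is a multiple of the corresponding factor, so read the factors off the fibres through the nonzero entry T[0,0,1] = 4.
The mode-1 fibre T[:,0,1] = [4, -2] gives a = [2, -1] (primitive direction); the mode-2 fibre T[0,:,1] = [4, 0, -4] gives b = [1, 0, -1]; then c[k] = T[0,0,k] / (a[0]·b[0]) = [0, 4, -4] / 2 = [0, 2, -2].
Expanding [2, -1] ∘ [1, 0, -1] ∘ [0, 2, -2] reproduces all 18 entries of T, so T = [2, -1] ∘ [1, 0, -1] ∘ [0, 2, -2] and rank(T) ≤ 1.
Equivalently every frontal slice T[:,:,k] is c[k] times the rank-1 matrix [2, -1] ∘ [1, 0, -1]. So T has rank 1 (it is nonzero).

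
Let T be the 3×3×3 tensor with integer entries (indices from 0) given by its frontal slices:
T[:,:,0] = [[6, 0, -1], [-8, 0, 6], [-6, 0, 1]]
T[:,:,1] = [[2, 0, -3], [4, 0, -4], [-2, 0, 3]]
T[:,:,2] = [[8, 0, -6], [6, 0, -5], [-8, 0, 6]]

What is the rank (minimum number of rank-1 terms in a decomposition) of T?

Lower bound: in the mode-3 unfolding of T (rows indexed by k, columns by (i,j)) the 3×3 minor on rows k ∈ {0, 1, 2}, columns (i,j) ∈ {(0,0), (0,2), (1,0)} is det [[6, -1, -8], [2, -3, 4], [8, -6, 6]] = -80 ≠ 0, so that unfolding has rank ≥ 3 and hence rank(T) ≥ 3 (CP rank is at least every unfolding rank, though it can be larger).
Upper bound: T is a sum of 3 rank-1 terms, T = [1, 1, -1] ⊗ [0, 0, 1] ⊗ [2, -2, -2] + [1, 2, -1] ⊗ [2, 0, -1] ⊗ [-1, 1, 2] + [2, -1, -2] ⊗ [2, 0, -1] ⊗ [2, 0, 1] (written with every a and b primitive with positive leading entry and the scale carried by c; CP decompositions are not unique, and this one is verified by expanding entrywise), so rank(T) ≤ 3.
These bounds meet, so rank(T) = 3.

3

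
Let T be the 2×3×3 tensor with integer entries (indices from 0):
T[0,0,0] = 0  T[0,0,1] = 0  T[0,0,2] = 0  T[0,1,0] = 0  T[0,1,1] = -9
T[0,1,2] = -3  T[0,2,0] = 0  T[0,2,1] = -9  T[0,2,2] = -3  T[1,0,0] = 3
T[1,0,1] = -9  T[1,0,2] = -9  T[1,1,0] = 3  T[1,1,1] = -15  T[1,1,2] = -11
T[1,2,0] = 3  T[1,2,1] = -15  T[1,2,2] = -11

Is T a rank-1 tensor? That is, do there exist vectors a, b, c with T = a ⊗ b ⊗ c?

No

The mode-1 unfolding of T (rows indexed by i, columns by (j,k) = (0,0), (0,1), (0,2), (1,0), (1,1), (1,2), (2,0), (2,1), (2,2)) is [[0, 0, 0, 0, -9, -3, 0, -9, -3], [3, -9, -9, 3, -15, -11, 3, -15, -11]].
There the 2×2 minor on rows i ∈ {0, 1}, columns (j,k) ∈ {(0,0), (1,1)} is det [[0, -9], [3, -15]] = 27 ≠ 0, so this unfolding has rank ≥ 2; CP rank is at least every unfolding rank, so rank(T) ≥ 2.
In particular rank(T) ≥ 2 > 1, so T is not rank-1.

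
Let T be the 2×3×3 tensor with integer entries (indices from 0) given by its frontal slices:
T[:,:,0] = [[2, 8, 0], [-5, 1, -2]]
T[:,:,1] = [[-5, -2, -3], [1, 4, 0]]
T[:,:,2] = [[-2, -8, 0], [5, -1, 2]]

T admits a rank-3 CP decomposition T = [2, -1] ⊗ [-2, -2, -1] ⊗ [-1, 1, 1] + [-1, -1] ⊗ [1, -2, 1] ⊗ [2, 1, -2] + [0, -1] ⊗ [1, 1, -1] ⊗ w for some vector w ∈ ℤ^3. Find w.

w = [1, 0, -1]

Subtract the known terms from T to get the rank-1 residual R = [0, -1] ⊗ [1, 1, -1] ⊗ w, so R[i,j,k] = a[i]·b[j]·w[k]. Pick indices with nonzero a[1]·b[0] = (-1)·(1) = -1. Only the fibre through (1,0,·) is needed: R[1,0,:] = T[1,0,:] − Σₗ aₗ[1]bₗ[0]cₗ = [-5, 1, 5] − (-1)·(-2)·[-1, 1, 1] − (-1)·(1)·[2, 1, -2] = [-1, 0, 1]. Then w[k] = R[1,0,k] / -1 for each k, giving w = [-1, 0, 1] / -1 = [1, 0, -1].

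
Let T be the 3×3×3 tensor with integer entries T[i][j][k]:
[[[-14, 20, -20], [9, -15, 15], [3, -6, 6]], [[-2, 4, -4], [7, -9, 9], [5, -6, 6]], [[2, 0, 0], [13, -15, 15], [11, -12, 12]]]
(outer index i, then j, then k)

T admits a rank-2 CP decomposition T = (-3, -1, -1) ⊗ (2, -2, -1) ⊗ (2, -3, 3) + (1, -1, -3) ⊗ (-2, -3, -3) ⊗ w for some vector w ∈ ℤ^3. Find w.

Subtract the known terms from T to get the rank-1 residual R = (1, -1, -3) ⊗ (-2, -3, -3) ⊗ w, so R[i,j,k] = a[i]·b[j]·w[k]. Pick indices with nonzero a[0]·b[0] = (1)·(-2) = -2. Only the fibre through (0,0,·) is needed: R[0,0,:] = T[0,0,:] − Σₗ aₗ[0]bₗ[0]cₗ = [-14, 20, -20] − (-3)·(2)·(2, -3, 3) = [-2, 2, -2]. Then w[k] = R[0,0,k] / -2 for each k, giving w = [-2, 2, -2] / -2 = (1, -1, 1).

w = (1, -1, 1)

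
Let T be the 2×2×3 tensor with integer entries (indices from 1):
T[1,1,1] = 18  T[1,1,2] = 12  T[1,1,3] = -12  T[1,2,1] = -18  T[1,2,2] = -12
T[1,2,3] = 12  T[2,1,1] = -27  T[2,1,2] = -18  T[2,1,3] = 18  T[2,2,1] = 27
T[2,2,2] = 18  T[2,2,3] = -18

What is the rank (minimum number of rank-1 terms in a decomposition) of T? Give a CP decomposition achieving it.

Lower bound: T ≠ 0 (e.g. T[1,1,1] = 18), so rank(T) ≥ 1.
Upper bound: if T = a ⊗ b ⊗ c then every fibre of T is a multiple of the corresponding factor, so read the factors off the fibres through the nonzero entry T[1,1,1] = 18.
The mode-1 fibre T[:,1,1] = [18, -27] gives a = [2, -3] (primitive direction); the mode-2 fibre T[1,:,1] = [18, -18] gives b = [1, -1]; then c[k] = T[1,1,k] / (a[1]·b[1]) = [18, 12, -12] / 2 = [9, 6, -6].
Expanding [2, -3] ⊗ [1, -1] ⊗ [9, 6, -6] reproduces all 12 entries of T, so T = [2, -3] ⊗ [1, -1] ⊗ [9, 6, -6] and rank(T) ≤ 1.
These bounds meet, so rank(T) = 1.

rank(T) = 1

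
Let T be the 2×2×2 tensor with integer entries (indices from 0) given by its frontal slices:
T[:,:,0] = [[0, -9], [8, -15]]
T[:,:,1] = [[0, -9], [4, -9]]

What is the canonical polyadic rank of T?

2

Lower bound: the mode-2 unfolding of T (rows indexed by j, columns by (i,k) = (0,0), (0,1), (1,0), (1,1)) is [[0, 0, 8, 4], [-9, -9, -15, -9]].
There the 2×2 minor on rows j ∈ {0, 1}, columns (i,k) ∈ {(0,0), (1,0)} is det [[0, 8], [-9, -15]] = 72 ≠ 0, so this unfolding has rank ≥ 2; CP rank is at least every unfolding rank, so rank(T) ≥ 2. (Unfolding ranks only ever bound the CP rank from below — rank(T) can be strictly larger than all of them — so the matching upper bound has to come from an explicit 2-term decomposition.)
Upper bound — finding two terms. Write S_k = T[:,:,k] for the frontal slices: S₀ = [[0, -9], [8, -15]], S₁ = [[0, -9], [4, -9]].
If T = a₁ ∘ b₁ ∘ c₁ + a₂ ∘ b₂ ∘ c₂ then each S_k = c₁[k]·a₁b₁ᵀ + c₂[k]·a₂b₂ᵀ. S₀ and S₁ are linearly independent, so a₁b₁ᵀ and a₂b₂ᵀ must span the same plane of matrices: they are the rank-1 matrices of the form x·S₀ + y·S₁.
det(x·S₀ + y·S₁) is 72·x² + 108·xy + 36·y² = 36·(x + y)(2·x + y), vanishing at (x:y) = (1:-1) and (1:-2).
M₁ = S₀ − S₁ = [[0, 0], [4, -6]] = 2·[0, 1][2, -3]ᵀ and M₂ = S₀ − 2·S₁ = [[0, 9], [0, 3]] = 3·[3, 1][0, 1]ᵀ, so take a₁ = [0, 1], b₁ = [2, -3], a₂ = [3, 1], b₂ = [0, 1].
Each slice is an integer combination of E₁ = a₁b₁ᵀ and E₂ = a₂b₂ᵀ: S₀ = 4·E₁ − 3·E₂, S₁ = 2·E₁ − 3·E₂; reading off coefficients, c₁ = [4, 2] and c₂ = [-3, -3].
Hence T = [0, 1] ∘ [2, -3] ∘ [4, 2] + [3, 1] ∘ [0, 1] ∘ [-3, -3], so rank(T) ≤ 2.
These bounds meet, so rank(T) = 2.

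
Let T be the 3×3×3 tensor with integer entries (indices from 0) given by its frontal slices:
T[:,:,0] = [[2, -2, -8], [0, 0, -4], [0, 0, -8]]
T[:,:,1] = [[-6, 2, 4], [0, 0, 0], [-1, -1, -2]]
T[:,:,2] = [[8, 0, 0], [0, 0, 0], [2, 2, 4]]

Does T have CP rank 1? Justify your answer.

No

The mode-2 unfolding of T (rows indexed by j, columns by (i,k) = (0,0), (0,1), (0,2), (1,0), (1,1), (1,2), (2,0), (2,1), (2,2)) is [[2, -6, 8, 0, 0, 0, 0, -1, 2], [-2, 2, 0, 0, 0, 0, 0, -1, 2], [-8, 4, 0, -4, 0, 0, -8, -2, 4]].
There the 3×3 minor on rows j ∈ {0, 1, 2}, columns (i,k) ∈ {(0,0), (0,1), (0,2)} is det [[2, -6, 8], [-2, 2, 0], [-8, 4, 0]] = 64 ≠ 0, so this unfolding has rank ≥ 3; CP rank is at least every unfolding rank, so rank(T) ≥ 3.
In particular rank(T) ≥ 3 > 1, so T is not rank-1.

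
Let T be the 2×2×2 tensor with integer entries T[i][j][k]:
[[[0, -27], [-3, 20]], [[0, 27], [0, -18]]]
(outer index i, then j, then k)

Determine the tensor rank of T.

Lower bound: the mode-2 unfolding of T (rows indexed by j, columns by (i,k) = (0,0), (0,1), (1,0), (1,1)) is [[0, -27, 0, 27], [-3, 20, 0, -18]].
There the 2×2 minor on rows j ∈ {0, 1}, columns (i,k) ∈ {(0,0), (0,1)} is det [[0, -27], [-3, 20]] = -81 ≠ 0, so this unfolding has rank ≥ 2; CP rank is at least every unfolding rank, so rank(T) ≥ 2. (Unfolding ranks only ever bound the CP rank from below — rank(T) can be strictly larger than all of them — so the matching upper bound has to come from an explicit 2-term decomposition.)
Upper bound — finding two terms. Write S_k = T[:,:,k] for the frontal slices: S₀ = [[0, -3], [0, 0]], S₁ = [[-27, 20], [27, -18]].
If T = a₁ ⊗ b₁ ⊗ c₁ + a₂ ⊗ b₂ ⊗ c₂ then each S_k = c₁[k]·a₁b₁ᵀ + c₂[k]·a₂b₂ᵀ. S₀ and S₁ are linearly independent, so a₁b₁ᵀ and a₂b₂ᵀ must span the same plane of matrices: they are the rank-1 matrices of the form x·S₀ + y·S₁.
det(x·S₀ + y·S₁) is 81·xy − 54·y² = 27·(3·x − 2·y)(y), vanishing at (x:y) = (2:3) and (1:0).
M₁ = 2·S₀ + 3·S₁ = [[-81, 54], [81, -54]] = (-27)·[1, -1][3, -2]ᵀ and M₂ = S₀ = [[0, -3], [0, 0]] = (-3)·[1, 0][0, 1]ᵀ, so take a₁ = [1, -1], b₁ = [3, -2], a₂ = [1, 0], b₂ = [0, 1].
Each slice is an integer combination of E₁ = a₁b₁ᵀ and E₂ = a₂b₂ᵀ: S₀ = −3·E₂, S₁ = −9·E₁ + 2·E₂; reading off coefficients, c₁ = [0, -9] and c₂ = [-3, 2].
Hence T = [1, -1] ⊗ [3, -2] ⊗ [0, -9] + [1, 0] ⊗ [0, 1] ⊗ [-3, 2], so rank(T) ≤ 2.
These bounds meet, so rank(T) = 2.

2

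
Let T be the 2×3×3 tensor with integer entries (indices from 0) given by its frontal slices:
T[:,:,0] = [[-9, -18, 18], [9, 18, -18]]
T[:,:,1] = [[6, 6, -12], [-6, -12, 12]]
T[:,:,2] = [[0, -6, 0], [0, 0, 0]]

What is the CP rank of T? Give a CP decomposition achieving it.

rank(T) = 2

Lower bound: the mode-2 unfolding of T (rows indexed by j, columns by (i,k) = (0,0), (0,1), (0,2), (1,0), (1,1), (1,2)) is [[-9, 6, 0, 9, -6, 0], [-18, 6, -6, 18, -12, 0], [18, -12, 0, -18, 12, 0]].
There the 2×2 minor on rows j ∈ {0, 1}, columns (i,k) ∈ {(0,0), (0,1)} is det [[-9, 6], [-18, 6]] = 54 ≠ 0, so this unfolding has rank ≥ 2; CP rank is at least every unfolding rank, so rank(T) ≥ 2. (This is only a lower bound: in general the CP rank may exceed every unfolding rank, so we still need to exhibit 2 rank-1 terms summing to T.)
Upper bound — finding two terms. Write S_k = T[:,:,k] for the frontal slices: S₀ = [[-9, -18, 18], [9, 18, -18]], S₁ = [[6, 6, -12], [-6, -12, 12]], S₂ = [[0, -6, 0], [0, 0, 0]].
If T = a₁ ⊗ b₁ ⊗ c₁ + a₂ ⊗ b₂ ⊗ c₂ then each S_k = c₁[k]·a₁b₁ᵀ + c₂[k]·a₂b₂ᵀ. S₀ and S₁ are linearly independent, so a₁b₁ᵀ and a₂b₂ᵀ must span the same plane of matrices: they are the rank-1 matrices of the form x·S₀ + y·S₁.
The 2×2 minor of x·S₀ + y·S₁ on rows {0,1}, columns {0,1} is 54·xy − 36·y² = 18·(3·x − 2·y)(y), vanishing at (x:y) = (2:3) and (1:0).
M₁ = 2·S₀ + 3·S₁ = [[0, -18, 0], [0, 0, 0]] = (-18)·(1, 0)(0, 1, 0)ᵀ and M₂ = S₀ = [[-9, -18, 18], [9, 18, -18]] = (-9)·(1, -1)(1, 2, -2)ᵀ, so take a₁ = (1, 0), b₁ = (0, 1, 0), a₂ = (1, -1), b₂ = (1, 2, -2).
Each slice is an integer combination of E₁ = a₁b₁ᵀ and E₂ = a₂b₂ᵀ: S₀ = −9·E₂, S₁ = −6·E₁ + 6·E₂, S₂ = −6·E₁; reading off coefficients, c₁ = (0, -6, -6) and c₂ = (-9, 6, 0).
Hence T = (1, 0) ⊗ (0, 1, 0) ⊗ (0, -6, -6) + (1, -1) ⊗ (1, 2, -2) ⊗ (-9, 6, 0), so rank(T) ≤ 2.
These bounds meet, so rank(T) = 2.
Check entry T[0,0,1] = 6: (1)·(0)·(-6) + (1)·(1)·(6) = 6.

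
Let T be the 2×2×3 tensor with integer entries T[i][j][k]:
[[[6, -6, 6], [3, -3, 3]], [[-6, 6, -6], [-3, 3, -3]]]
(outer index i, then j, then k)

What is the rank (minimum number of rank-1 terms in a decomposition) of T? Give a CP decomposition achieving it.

Lower bound: T ≠ 0 (e.g. T[0,0,0] = 6), so rank(T) ≥ 1.
Upper bound: if T = a (x) b (x) c then every fibre of T is a multiple of the corresponding factor, so read the factors off the fibres through the nonzero entry T[0,0,0] = 6.
The mode-1 fibre T[:,0,0] = [6, -6] gives a = [1, -1] (primitive direction); the mode-2 fibre T[0,:,0] = [6, 3] gives b = [2, 1]; then c[k] = T[0,0,k] / (a[0]·b[0]) = [6, -6, 6] / 2 = [3, -3, 3].
Expanding [1, -1] (x) [2, 1] (x) [3, -3, 3] reproduces all 12 entries of T, so T = [1, -1] (x) [2, 1] (x) [3, -3, 3] and rank(T) ≤ 1.
These bounds meet, so rank(T) = 1.

rank(T) = 1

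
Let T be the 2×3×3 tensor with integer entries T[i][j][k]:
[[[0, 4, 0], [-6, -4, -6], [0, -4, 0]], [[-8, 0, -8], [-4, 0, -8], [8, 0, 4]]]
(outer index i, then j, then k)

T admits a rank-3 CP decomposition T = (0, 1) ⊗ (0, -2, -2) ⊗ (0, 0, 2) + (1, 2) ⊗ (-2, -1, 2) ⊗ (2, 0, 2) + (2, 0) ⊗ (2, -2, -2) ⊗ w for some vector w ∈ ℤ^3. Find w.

w = (1, 1, 1)

Subtract the known terms from T to get the rank-1 residual R = (2, 0) ⊗ (2, -2, -2) ⊗ w, so R[i,j,k] = a[i]·b[j]·w[k]. Pick indices with nonzero a[0]·b[0] = (2)·(2) = 4. Only the fibre through (0,0,·) is needed: R[0,0,:] = T[0,0,:] − Σₗ aₗ[0]bₗ[0]cₗ = [0, 4, 0] − (0)·(0)·(0, 0, 2) − (1)·(-2)·(2, 0, 2) = [4, 4, 4]. Then w[k] = R[0,0,k] / 4 for each k, giving w = [4, 4, 4] / 4 = (1, 1, 1).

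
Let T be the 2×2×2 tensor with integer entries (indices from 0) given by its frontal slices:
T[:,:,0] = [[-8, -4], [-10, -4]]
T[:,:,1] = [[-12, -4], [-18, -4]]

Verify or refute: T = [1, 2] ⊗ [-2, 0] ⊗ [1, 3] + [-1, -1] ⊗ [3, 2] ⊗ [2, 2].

Reconstruct entrywise from the claimed factors. For example, T[1,0,0] = -10 and Σₗ aₗ[1]bₗ[0]cₗ[0] = (2)·(-2)·(1) + (-1)·(3)·(2) = -10; checking all 8 entries, every one matches. The claim holds.

Yes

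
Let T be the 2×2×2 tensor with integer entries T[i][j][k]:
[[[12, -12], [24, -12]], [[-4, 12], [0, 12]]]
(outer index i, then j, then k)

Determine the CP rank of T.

2

Lower bound: the mode-1 unfolding of T (rows indexed by i, columns by (j,k) = (0,0), (0,1), (1,0), (1,1)) is [[12, -12, 24, -12], [-4, 12, 0, 12]].
There the 2×2 minor on rows i ∈ {0, 1}, columns (j,k) ∈ {(0,0), (0,1)} is det [[12, -12], [-4, 12]] = 96 ≠ 0, so this unfolding has rank ≥ 2; CP rank is at least every unfolding rank, so rank(T) ≥ 2. (This is only a lower bound: in general the CP rank may exceed every unfolding rank, so we still need to exhibit 2 rank-1 terms summing to T.)
Upper bound — finding two terms. Write S_k = T[:,:,k] for the frontal slices: S₀ = [[12, 24], [-4, 0]], S₁ = [[-12, -12], [12, 12]].
If T = a₁ ⊗ b₁ ⊗ c₁ + a₂ ⊗ b₂ ⊗ c₂ then each S_k = c₁[k]·a₁b₁ᵀ + c₂[k]·a₂b₂ᵀ. S₀ and S₁ are linearly independent, so a₁b₁ᵀ and a₂b₂ᵀ must span the same plane of matrices: they are the rank-1 matrices of the form x·S₀ + y·S₁.
det(x·S₀ + y·S₁) is 96·x² − 192·xy = 96·(x − 2·y)(x), vanishing at (x:y) = (2:1) and (0:1).
M₁ = 2·S₀ + S₁ = [[12, 36], [4, 12]] = 4·[3, 1][1, 3]ᵀ and M₂ = S₁ = [[-12, -12], [12, 12]] = (-12)·[1, -1][1, 1]ᵀ, so take a₁ = [3, 1], b₁ = [1, 3], a₂ = [1, -1], b₂ = [1, 1].
Each slice is an integer combination of E₁ = a₁b₁ᵀ and E₂ = a₂b₂ᵀ: S₀ = 2·E₁ + 6·E₂, S₁ = −12·E₂; reading off coefficients, c₁ = [2, 0] and c₂ = [6, -12].
Hence T = [3, 1] ⊗ [1, 3] ⊗ [2, 0] + [1, -1] ⊗ [1, 1] ⊗ [6, -12], so rank(T) ≤ 2.
These bounds meet, so rank(T) = 2.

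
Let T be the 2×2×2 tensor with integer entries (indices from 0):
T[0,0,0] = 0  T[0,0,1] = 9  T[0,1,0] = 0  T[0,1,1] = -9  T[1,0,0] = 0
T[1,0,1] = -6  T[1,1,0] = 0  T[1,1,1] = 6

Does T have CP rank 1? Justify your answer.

If T = a ⊗ b ⊗ c then every fibre of T is a multiple of the corresponding factor, so read the factors off the fibres through the nonzero entry T[0,0,1] = 9.
The mode-1 fibre T[:,0,1] = [9, -6] gives a = (3, -2) (primitive direction); the mode-2 fibre T[0,:,1] = [9, -9] gives b = (1, -1); then c[k] = T[0,0,k] / (a[0]·b[0]) = [0, 9] / 3 = (0, 3).
Expanding (3, -2) ⊗ (1, -1) ⊗ (0, 3) reproduces all 8 entries of T, so T = (3, -2) ⊗ (1, -1) ⊗ (0, 3) and rank(T) ≤ 1.
Equivalently every frontal slice T[:,:,k] is c[k] times the rank-1 matrix (3, -2) ⊗ (1, -1). So T has rank 1 (it is nonzero).

Yes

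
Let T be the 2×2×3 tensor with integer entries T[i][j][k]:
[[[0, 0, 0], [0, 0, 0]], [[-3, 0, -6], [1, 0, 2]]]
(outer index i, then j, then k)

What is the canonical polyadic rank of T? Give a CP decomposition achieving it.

rank(T) = 1

Lower bound: T ≠ 0 (e.g. T[1,0,0] = -3), so rank(T) ≥ 1.
Upper bound: the mode-1 fibre T[:,0,0] = [0, -3] gives a = [0, 1] (primitive direction); the mode-2 fibre T[1,:,0] = [-3, 1] gives b = [3, -1]; then c[k] = T[1,0,k] / (a[1]·b[0]) = [-3, 0, -6] / 3 = [-1, 0, -2].
Expanding [0, 1] ⊗ [3, -1] ⊗ [-1, 0, -2] reproduces all 12 entries of T, so T = [0, 1] ⊗ [3, -1] ⊗ [-1, 0, -2] and rank(T) ≤ 1.
These bounds meet, so rank(T) = 1.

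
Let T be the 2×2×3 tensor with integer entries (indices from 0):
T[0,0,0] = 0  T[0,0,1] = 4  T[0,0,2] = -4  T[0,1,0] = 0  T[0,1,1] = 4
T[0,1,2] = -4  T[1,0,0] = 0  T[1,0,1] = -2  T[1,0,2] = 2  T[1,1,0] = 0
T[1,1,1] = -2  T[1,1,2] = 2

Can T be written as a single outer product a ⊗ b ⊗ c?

If T = a ⊗ b ⊗ c then every fibre of T is a multiple of the corresponding factor, so read the factors off the fibres through the nonzero entry T[0,0,1] = 4.
The mode-1 fibre T[:,0,1] = [4, -2] gives a = [2, -1] (primitive direction); the mode-2 fibre T[0,:,1] = [4, 4] gives b = [1, 1]; then c[k] = T[0,0,k] / (a[0]·b[0]) = [0, 4, -4] / 2 = [0, 2, -2].
Expanding [2, -1] ⊗ [1, 1] ⊗ [0, 2, -2] reproduces all 12 entries of T, so T = [2, -1] ⊗ [1, 1] ⊗ [0, 2, -2] and rank(T) ≤ 1.
Equivalently every frontal slice T[:,:,k] is c[k] times the rank-1 matrix [2, -1] ⊗ [1, 1]. So T has rank 1 (it is nonzero).

Yes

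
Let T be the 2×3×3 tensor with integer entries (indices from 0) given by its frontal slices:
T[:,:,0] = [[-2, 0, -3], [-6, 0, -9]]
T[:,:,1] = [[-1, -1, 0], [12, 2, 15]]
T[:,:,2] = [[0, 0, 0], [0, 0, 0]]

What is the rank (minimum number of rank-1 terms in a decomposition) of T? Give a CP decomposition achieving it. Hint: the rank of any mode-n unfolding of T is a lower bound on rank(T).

rank(T) = 2

Lower bound: the mode-2 unfolding of T (rows indexed by j, columns by (i,k) = (0,0), (0,1), (0,2), (1,0), (1,1), (1,2)) is [[-2, -1, 0, -6, 12, 0], [0, -1, 0, 0, 2, 0], [-3, 0, 0, -9, 15, 0]].
There the 2×2 minor on rows j ∈ {0, 1}, columns (i,k) ∈ {(0,0), (0,1)} is det [[-2, -1], [0, -1]] = 2 ≠ 0, so this unfolding has rank ≥ 2; CP rank is at least every unfolding rank, so rank(T) ≥ 2. (This is only a lower bound: in general the CP rank may exceed every unfolding rank, so we still need to exhibit 2 rank-1 terms summing to T.)
Upper bound — finding two terms. Write S_k = T[:,:,k] for the frontal slices: S₀ = [[-2, 0, -3], [-6, 0, -9]], S₁ = [[-1, -1, 0], [12, 2, 15]], S₂ = [[0, 0, 0], [0, 0, 0]].
If T = a₁ (x) b₁ (x) c₁ + a₂ (x) b₂ (x) c₂ then each S_k = c₁[k]·a₁b₁ᵀ + c₂[k]·a₂b₂ᵀ. S₀ and S₁ are linearly independent, so a₁b₁ᵀ and a₂b₂ᵀ must span the same plane of matrices: they are the rank-1 matrices of the form x·S₀ + y·S₁.
The 2×2 minor of x·S₀ + y·S₁ on rows {0,1}, columns {0,1} is −10·xy + 10·y² = (-10)·(x − y)(y), vanishing at (x:y) = (1:1) and (1:0).
M₁ = S₀ + S₁ = [[-3, -1, -3], [6, 2, 6]] = −[1, -2][3, 1, 3]ᵀ and M₂ = S₀ = [[-2, 0, -3], [-6, 0, -9]] = −[1, 3][2, 0, 3]ᵀ, so take a₁ = [1, -2], b₁ = [3, 1, 3], a₂ = [1, 3], b₂ = [2, 0, 3].
Each slice is an integer combination of E₁ = a₁b₁ᵀ and E₂ = a₂b₂ᵀ: S₀ = −E₂, S₁ = −E₁ + E₂, S₂ = 0; reading off coefficients, c₁ = [0, -1, 0] and c₂ = [-1, 1, 0].
Hence T = [1, -2] (x) [3, 1, 3] (x) [0, -1, 0] + [1, 3] (x) [2, 0, 3] (x) [-1, 1, 0], so rank(T) ≤ 2.
These bounds meet, so rank(T) = 2.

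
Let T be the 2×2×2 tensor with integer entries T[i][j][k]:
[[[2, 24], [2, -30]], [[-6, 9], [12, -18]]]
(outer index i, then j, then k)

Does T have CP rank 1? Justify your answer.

The mode-2 unfolding of T (rows indexed by j, columns by (i,k) = (0,0), (0,1), (1,0), (1,1)) is [[2, 24, -6, 9], [2, -30, 12, -18]].
There the 2×2 minor on rows j ∈ {0, 1}, columns (i,k) ∈ {(0,0), (0,1)} is det [[2, 24], [2, -30]] = -108 ≠ 0, so this unfolding has rank ≥ 2; CP rank is at least every unfolding rank, so rank(T) ≥ 2.
In particular rank(T) ≥ 2 > 1, so T is not rank-1.

No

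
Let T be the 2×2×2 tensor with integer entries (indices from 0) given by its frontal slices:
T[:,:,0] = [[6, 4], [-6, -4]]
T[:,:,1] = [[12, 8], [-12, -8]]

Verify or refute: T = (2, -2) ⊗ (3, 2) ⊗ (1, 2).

Yes

Reconstruct entrywise from the claimed factors. For example, T[0,1,0] = 4 and Σₗ aₗ[0]bₗ[1]cₗ[0] = (2)·(2)·(1) = 4; checking all 8 entries, every one matches. The claim holds.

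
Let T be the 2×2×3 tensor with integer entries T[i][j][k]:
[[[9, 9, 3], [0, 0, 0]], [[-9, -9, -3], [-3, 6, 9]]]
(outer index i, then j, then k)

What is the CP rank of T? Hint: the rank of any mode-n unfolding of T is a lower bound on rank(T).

Lower bound: the mode-3 unfolding of T (rows indexed by k, columns by (i,j) = (0,0), (0,1), (1,0), (1,1)) is [[9, 0, -9, -3], [9, 0, -9, 6], [3, 0, -3, 9]].
There the 2×2 minor on rows k ∈ {0, 1}, columns (i,j) ∈ {(0,0), (1,1)} is det [[9, -3], [9, 6]] = 81 ≠ 0, so this unfolding has rank ≥ 2; CP rank is at least every unfolding rank, so rank(T) ≥ 2. (Flattening ranks never certify an upper bound on CP rank; for that we must actually write T with 2 rank-1 terms.)
Upper bound — finding two terms. Write S_k = T[:,:,k] for the frontal slices: S₀ = [[9, 0], [-9, -3]], S₁ = [[9, 0], [-9, 6]], S₂ = [[3, 0], [-3, 9]].
If T = a₁ ∘ b₁ ∘ c₁ + a₂ ∘ b₂ ∘ c₂ then each S_k = c₁[k]·a₁b₁ᵀ + c₂[k]·a₂b₂ᵀ. S₀ and S₁ are linearly independent, so a₁b₁ᵀ and a₂b₂ᵀ must span the same plane of matrices: they are the rank-1 matrices of the form x·S₀ + y·S₁.
det(x·S₀ + y·S₁) is −27·x² + 27·xy + 54·y² = (-27)·(x − 2·y)(x + y), vanishing at (x:y) = (2:1) and (1:-1).
M₁ = 2·S₀ + S₁ = [[27, 0], [-27, 0]] = 27·(1, -1)(1, 0)ᵀ and M₂ = S₀ − S₁ = [[0, 0], [0, -9]] = (-9)·(0, 1)(0, 1)ᵀ, so take a₁ = (1, -1), b₁ = (1, 0), a₂ = (0, 1), b₂ = (0, 1).
Each slice is an integer combination of E₁ = a₁b₁ᵀ and E₂ = a₂b₂ᵀ: S₀ = 9·E₁ − 3·E₂, S₁ = 9·E₁ + 6·E₂, S₂ = 3·E₁ + 9·E₂; reading off coefficients, c₁ = (9, 9, 3) and c₂ = (-3, 6, 9).
Hence T = (1, -1) ∘ (1, 0) ∘ (9, 9, 3) + (0, 1) ∘ (0, 1) ∘ (-3, 6, 9), so rank(T) ≤ 2.
These bounds meet, so rank(T) = 2.

2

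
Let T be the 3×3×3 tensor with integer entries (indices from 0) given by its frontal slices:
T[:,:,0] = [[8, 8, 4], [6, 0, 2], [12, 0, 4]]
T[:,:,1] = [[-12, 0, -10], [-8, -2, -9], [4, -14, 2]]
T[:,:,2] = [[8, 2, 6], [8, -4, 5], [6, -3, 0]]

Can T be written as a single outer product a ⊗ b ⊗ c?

No

The mode-1 unfolding of T (rows indexed by i, columns by (j,k) = (0,0), (0,1), (0,2), (1,0), (1,1), (1,2), (2,0), (2,1), (2,2)) is [[8, -12, 8, 8, 0, 2, 4, -10, 6], [6, -8, 8, 0, -2, -4, 2, -9, 5], [12, 4, 6, 0, -14, -3, 4, 2, 0]].
There the 3×3 minor on rows i ∈ {0, 1, 2}, columns (j,k) ∈ {(0,0), (0,1), (0,2)} is det [[8, -12, 8], [6, -8, 8], [12, 4, 6]] = -400 ≠ 0, so this unfolding has rank ≥ 3; CP rank is at least every unfolding rank, so rank(T) ≥ 3.
In particular rank(T) ≥ 3 > 1, so T is not rank-1.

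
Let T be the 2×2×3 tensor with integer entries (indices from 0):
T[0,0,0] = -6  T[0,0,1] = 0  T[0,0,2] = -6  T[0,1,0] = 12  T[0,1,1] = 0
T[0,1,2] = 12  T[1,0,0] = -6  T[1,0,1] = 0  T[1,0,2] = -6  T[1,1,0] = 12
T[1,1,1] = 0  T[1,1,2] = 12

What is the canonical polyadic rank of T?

Lower bound: T ≠ 0 (e.g. T[0,0,0] = -6), so rank(T) ≥ 1.
Upper bound: if T = a ⊗ b ⊗ c then every fibre of T is a multiple of the corresponding factor, so read the factors off the fibres through the nonzero entry T[0,0,0] = -6.
The mode-1 fibre T[:,0,0] = [-6, -6] gives a = [1, 1] (primitive direction); the mode-2 fibre T[0,:,0] = [-6, 12] gives b = [1, -2]; then c[k] = T[0,0,k] / (a[0]·b[0]) = [-6, 0, -6] / 1 = [-6, 0, -6].
Expanding [1, 1] ⊗ [1, -2] ⊗ [-6, 0, -6] reproduces all 12 entries of T, so T = [1, 1] ⊗ [1, -2] ⊗ [-6, 0, -6] and rank(T) ≤ 1.
These bounds meet, so rank(T) = 1.

1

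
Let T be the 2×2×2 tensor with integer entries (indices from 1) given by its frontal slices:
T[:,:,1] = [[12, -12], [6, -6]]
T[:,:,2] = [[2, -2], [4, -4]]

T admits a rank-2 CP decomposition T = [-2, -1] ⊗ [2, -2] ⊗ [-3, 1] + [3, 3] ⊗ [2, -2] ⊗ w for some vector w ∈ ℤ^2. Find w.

Subtract the known terms from T to get the rank-1 residual R = [3, 3] ⊗ [2, -2] ⊗ w, so R[i,j,k] = a[i]·b[j]·w[k]. Pick indices with nonzero a[1]·b[1] = (3)·(2) = 6. Only the fibre through (1,1,·) is needed: R[1,1,:] = T[1,1,:] − Σₗ aₗ[1]bₗ[1]cₗ = [12, 2] − (-2)·(2)·[-3, 1] = [0, 6]. Then w[k] = R[1,1,k] / 6 for each k, giving w = [0, 6] / 6 = [0, 1].

w = [0, 1]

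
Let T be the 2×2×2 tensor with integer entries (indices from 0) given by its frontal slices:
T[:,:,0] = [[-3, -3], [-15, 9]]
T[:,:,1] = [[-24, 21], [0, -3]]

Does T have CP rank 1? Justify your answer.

No

The mode-3 unfolding of T (rows indexed by k, columns by (i,j) = (0,0), (0,1), (1,0), (1,1)) is [[-3, -3, -15, 9], [-24, 21, 0, -3]].
There the 2×2 minor on rows k ∈ {0, 1}, columns (i,j) ∈ {(0,0), (0,1)} is det [[-3, -3], [-24, 21]] = -135 ≠ 0, so this unfolding has rank ≥ 2; CP rank is at least every unfolding rank, so rank(T) ≥ 2.
In particular rank(T) ≥ 2 > 1, so T is not rank-1.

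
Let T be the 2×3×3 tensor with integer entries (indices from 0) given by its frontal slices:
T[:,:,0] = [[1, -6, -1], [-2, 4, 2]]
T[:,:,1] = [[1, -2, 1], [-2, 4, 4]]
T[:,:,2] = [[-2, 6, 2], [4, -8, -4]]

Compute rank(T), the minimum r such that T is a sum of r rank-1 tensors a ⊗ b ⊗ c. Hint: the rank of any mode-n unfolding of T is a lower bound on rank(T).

Lower bound: the mode-3 unfolding of T (rows indexed by k, columns by (i,j) = (0,0), (0,1), (0,2), (1,0), (1,1), (1,2)) is [[1, -6, -1, -2, 4, 2], [1, -2, 1, -2, 4, 4], [-2, 6, 2, 4, -8, -4]].
There the 3×3 minor on rows k ∈ {0, 1, 2}, columns (i,j) ∈ {(0,0), (0,1), (0,2)} is det [[1, -6, -1], [1, -2, 1], [-2, 6, 2]] = 12 ≠ 0, so this unfolding has rank ≥ 3; CP rank is at least every unfolding rank, so rank(T) ≥ 3. (Unfolding ranks only ever bound the CP rank from below — rank(T) can be strictly larger than all of them — so the matching upper bound has to come from an explicit 3-term decomposition.)
Upper bound: T is a sum of 3 rank-1 terms, T = [1, -2] ⊗ [1, -2, -1] ⊗ [1, 1, -2] + [1, 0] ⊗ [0, 1, 0] ⊗ [-4, 0, 2] + [1, 1] ⊗ [0, 0, 1] ⊗ [0, 2, 0] (one valid choice — decompositions are not unique — normalised so each a, b is primitive with positive first nonzero entry; check it by expanding all entries), so rank(T) ≤ 3.
These bounds meet, so rank(T) = 3.
Check entry T[1,2,1] = 4: (-2)·(-1)·(1) + (0)·(0)·(0) + (1)·(1)·(2) = 4.

3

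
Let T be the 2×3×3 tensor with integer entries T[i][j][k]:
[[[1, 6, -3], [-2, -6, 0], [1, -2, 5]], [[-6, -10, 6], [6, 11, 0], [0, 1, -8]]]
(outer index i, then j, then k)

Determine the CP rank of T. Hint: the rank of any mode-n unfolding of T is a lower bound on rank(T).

3

Lower bound: in the mode-3 unfolding of T (rows indexed by k, columns by (i,j)) the 3×3 minor on rows k ∈ {0, 1, 2}, columns (i,j) ∈ {(0,0), (0,1), (1,0)} is det [[1, -2, -6], [6, -6, -10], [-3, 0, 6]] = 84 ≠ 0, so that unfolding has rank ≥ 3 and hence rank(T) ≥ 3 (CP rank is at least every unfolding rank, though it can be larger).
Upper bound: T is a sum of 3 rank-1 terms, T = [0, 1] ⊗ [2, -1, -1] ⊗ [-2, -1, 2] + [1, -2] ⊗ [1, -2, 1] ⊗ [1, 2, 1] + [1, -1] ⊗ [2, -1, -2] ⊗ [0, 2, -2] (written with every a and b primitive with positive leading entry and the scale carried by c; CP decompositions are not unique, and this one is verified by expanding entrywise), so rank(T) ≤ 3.
These bounds meet, so rank(T) = 3.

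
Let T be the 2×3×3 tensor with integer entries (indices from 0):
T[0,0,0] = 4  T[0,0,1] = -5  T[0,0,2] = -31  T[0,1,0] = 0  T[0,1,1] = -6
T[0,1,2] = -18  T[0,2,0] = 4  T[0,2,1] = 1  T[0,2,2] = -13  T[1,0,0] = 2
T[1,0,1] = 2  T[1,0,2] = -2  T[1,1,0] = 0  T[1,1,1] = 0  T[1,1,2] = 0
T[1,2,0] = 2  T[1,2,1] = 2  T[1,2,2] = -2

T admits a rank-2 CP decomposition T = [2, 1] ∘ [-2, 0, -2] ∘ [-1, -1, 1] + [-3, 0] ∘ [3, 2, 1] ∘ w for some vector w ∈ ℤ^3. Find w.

Subtract the known terms from T to get the rank-1 residual R = [-3, 0] ∘ [3, 2, 1] ∘ w, so R[i,j,k] = a[i]·b[j]·w[k]. Pick indices with nonzero a[0]·b[0] = (-3)·(3) = -9. Only the fibre through (0,0,·) is needed: R[0,0,:] = T[0,0,:] − Σₗ aₗ[0]bₗ[0]cₗ = [4, -5, -31] − (2)·(-2)·[-1, -1, 1] = [0, -9, -27]. Then w[k] = R[0,0,k] / -9 for each k, giving w = [0, -9, -27] / -9 = [0, 1, 3].

w = [0, 1, 3]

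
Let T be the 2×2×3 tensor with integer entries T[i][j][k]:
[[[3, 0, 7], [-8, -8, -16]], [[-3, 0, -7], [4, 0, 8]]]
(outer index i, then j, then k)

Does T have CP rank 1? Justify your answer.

The mode-3 unfolding of T (rows indexed by k, columns by (i,j) = (0,0), (0,1), (1,0), (1,1)) is [[3, -8, -3, 4], [0, -8, 0, 0], [7, -16, -7, 8]].
There the 3×3 minor on rows k ∈ {0, 1, 2}, columns (i,j) ∈ {(0,0), (0,1), (1,1)} is det [[3, -8, 4], [0, -8, 0], [7, -16, 8]] = 32 ≠ 0, so this unfolding has rank ≥ 3; CP rank is at least every unfolding rank, so rank(T) ≥ 3.
In particular rank(T) ≥ 3 > 1, so T is not rank-1.

No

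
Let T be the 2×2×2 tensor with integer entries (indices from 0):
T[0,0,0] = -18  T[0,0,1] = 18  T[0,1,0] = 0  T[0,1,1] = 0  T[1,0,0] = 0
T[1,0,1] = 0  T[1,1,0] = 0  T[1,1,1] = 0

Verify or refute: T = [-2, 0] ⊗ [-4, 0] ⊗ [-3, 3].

No

Reconstruct entry (0,0,0) from the claimed factors: Σₗ aₗ[0]bₗ[0]cₗ[0] = (-2)·(-4)·(-3) = -24, but T[0,0,0] = -18. The claim is false.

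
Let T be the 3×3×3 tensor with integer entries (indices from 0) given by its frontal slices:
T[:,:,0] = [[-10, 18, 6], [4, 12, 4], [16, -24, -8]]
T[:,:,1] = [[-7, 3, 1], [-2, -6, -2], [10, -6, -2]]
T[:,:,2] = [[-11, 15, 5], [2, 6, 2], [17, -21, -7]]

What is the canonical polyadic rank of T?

2

Lower bound: the mode-1 unfolding of T (rows indexed by i, columns by (j,k) = (0,0), (0,1), (0,2), (1,0), (1,1), (1,2), (2,0), (2,1), (2,2)) is [[-10, -7, -11, 18, 3, 15, 6, 1, 5], [4, -2, 2, 12, -6, 6, 4, -2, 2], [16, 10, 17, -24, -6, -21, -8, -2, -7]].
There the 2×2 minor on rows i ∈ {0, 1}, columns (j,k) ∈ {(0,0), (0,1)} is det [[-10, -7], [4, -2]] = 48 ≠ 0, so this unfolding has rank ≥ 2; CP rank is at least every unfolding rank, so rank(T) ≥ 2. (Unfolding ranks only ever bound the CP rank from below — rank(T) can be strictly larger than all of them — so the matching upper bound has to come from an explicit 2-term decomposition.)
Upper bound — finding two terms. Write S_k = T[:,:,k] for the frontal slices: S₀ = [[-10, 18, 6], [4, 12, 4], [16, -24, -8]], S₁ = [[-7, 3, 1], [-2, -6, -2], [10, -6, -2]], S₂ = [[-11, 15, 5], [2, 6, 2], [17, -21, -7]].
If T = a₁ (x) b₁ (x) c₁ + a₂ (x) b₂ (x) c₂ then each S_k = c₁[k]·a₁b₁ᵀ + c₂[k]·a₂b₂ᵀ. S₀ and S₁ are linearly independent, so a₁b₁ᵀ and a₂b₂ᵀ must span the same plane of matrices: they are the rank-1 matrices of the form x·S₀ + y·S₁.
The 2×2 minor of x·S₀ + y·S₁ on rows {0,1}, columns {0,1} is −192·x² + 48·y² = (-48)·(2·x − y)(2·x + y), vanishing at (x:y) = (1:2) and (1:-2).
M₁ = S₀ + 2·S₁ = [[-24, 24, 8], [0, 0, 0], [36, -36, -12]] = (-4)·[2, 0, -3][3, -3, -1]ᵀ and M₂ = S₀ − 2·S₁ = [[4, 12, 4], [8, 24, 8], [-4, -12, -4]] = 4·[1, 2, -1][1, 3, 1]ᵀ, so take a₁ = [2, 0, -3], b₁ = [3, -3, -1], a₂ = [1, 2, -1], b₂ = [1, 3, 1].
Each slice is an integer combination of E₁ = a₁b₁ᵀ and E₂ = a₂b₂ᵀ: S₀ = −2·E₁ + 2·E₂, S₁ = −E₁ − E₂, S₂ = −2·E₁ + E₂; reading off coefficients, c₁ = [-2, -1, -2] and c₂ = [2, -1, 1].
Hence T = [2, 0, -3] (x) [3, -3, -1] (x) [-2, -1, -2] + [1, 2, -1] (x) [1, 3, 1] (x) [2, -1, 1], so rank(T) ≤ 2.
These bounds meet, so rank(T) = 2.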